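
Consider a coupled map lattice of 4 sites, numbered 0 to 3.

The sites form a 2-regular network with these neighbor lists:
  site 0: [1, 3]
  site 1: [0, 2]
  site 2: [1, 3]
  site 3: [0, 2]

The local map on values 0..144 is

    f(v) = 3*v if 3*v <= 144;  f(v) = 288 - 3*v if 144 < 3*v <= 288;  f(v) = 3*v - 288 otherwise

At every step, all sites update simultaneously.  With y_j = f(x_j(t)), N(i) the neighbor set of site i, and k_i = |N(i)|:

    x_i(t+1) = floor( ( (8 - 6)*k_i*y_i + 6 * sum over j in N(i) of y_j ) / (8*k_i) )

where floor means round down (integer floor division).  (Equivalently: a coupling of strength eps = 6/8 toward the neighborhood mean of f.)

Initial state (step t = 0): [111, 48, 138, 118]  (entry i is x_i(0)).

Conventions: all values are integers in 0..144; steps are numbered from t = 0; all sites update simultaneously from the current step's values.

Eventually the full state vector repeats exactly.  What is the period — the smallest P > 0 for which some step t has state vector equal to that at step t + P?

Simulating step by step:
t=0: [111, 48, 138, 118]
t=1: [90, 100, 110, 80]
t=2: [27, 25, 33, 34]
t=3: [86, 86, 91, 93]
t=4: [22, 24, 18, 19]
t=5: [64, 63, 61, 59]
t=6: [102, 100, 105, 103]
t=7: [16, 19, 19, 22]
t=8: [58, 53, 60, 55]
t=9: [123, 115, 121, 114]
t=10: [61, 72, 60, 72]
t=11: [80, 97, 81, 97]
t=12: [14, 35, 13, 35]
t=13: [89, 56, 88, 56]
t=14: [95, 46, 96, 46]
t=15: [104, 35, 103, 35]
t=16: [84, 43, 84, 43]
t=17: [105, 59, 105, 59]
t=18: [90, 48, 90, 48]
t=19: [112, 49, 112, 49]
t=20: [117, 71, 117, 71]
t=21: [72, 66, 72, 66]
t=22: [85, 76, 85, 76]
t=23: [53, 39, 53, 39]
t=24: [120, 126, 120, 126]
t=25: [85, 76, 85, 76]

Answer: 3
Key observation: The state at step 22, [85, 76, 85, 76], reappears at step 25 — and no state repeats earlier — so the cycle the system enters has period 3.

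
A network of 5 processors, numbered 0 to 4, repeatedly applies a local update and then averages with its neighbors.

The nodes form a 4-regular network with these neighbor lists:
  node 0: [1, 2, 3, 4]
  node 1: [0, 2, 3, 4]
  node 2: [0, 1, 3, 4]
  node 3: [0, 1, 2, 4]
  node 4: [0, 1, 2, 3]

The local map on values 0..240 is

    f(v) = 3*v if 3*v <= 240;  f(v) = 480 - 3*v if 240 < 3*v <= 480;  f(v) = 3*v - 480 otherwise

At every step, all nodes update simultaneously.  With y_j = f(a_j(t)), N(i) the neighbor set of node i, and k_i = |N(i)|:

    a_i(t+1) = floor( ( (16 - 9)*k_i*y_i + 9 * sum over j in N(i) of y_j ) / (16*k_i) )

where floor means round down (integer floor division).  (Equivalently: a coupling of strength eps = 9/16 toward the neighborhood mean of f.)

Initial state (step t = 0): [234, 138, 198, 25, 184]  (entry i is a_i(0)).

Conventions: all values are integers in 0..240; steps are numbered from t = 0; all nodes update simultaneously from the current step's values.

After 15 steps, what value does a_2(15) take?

Simulating step by step:
t=0: [234, 138, 198, 25, 184]
t=1: [143, 96, 111, 99, 98]
t=2: [121, 163, 150, 161, 161]
t=3: [57, 25, 31, 23, 23]
t=4: [117, 89, 94, 87, 87]
t=5: [175, 200, 196, 202, 202]
t=6: [87, 109, 105, 111, 111]
t=7: [181, 162, 165, 160, 160]
t=8: [30, 13, 16, 11, 11]
t=9: [60, 45, 48, 43, 43]
t=10: [154, 140, 143, 139, 139]
t=11: [41, 53, 51, 54, 54]
t=12: [143, 153, 152, 154, 154]
t=13: [33, 24, 25, 23, 23]
t=14: [83, 75, 76, 74, 74]
t=15: [227, 225, 226, 224, 224]

Answer: a_2(15) = 226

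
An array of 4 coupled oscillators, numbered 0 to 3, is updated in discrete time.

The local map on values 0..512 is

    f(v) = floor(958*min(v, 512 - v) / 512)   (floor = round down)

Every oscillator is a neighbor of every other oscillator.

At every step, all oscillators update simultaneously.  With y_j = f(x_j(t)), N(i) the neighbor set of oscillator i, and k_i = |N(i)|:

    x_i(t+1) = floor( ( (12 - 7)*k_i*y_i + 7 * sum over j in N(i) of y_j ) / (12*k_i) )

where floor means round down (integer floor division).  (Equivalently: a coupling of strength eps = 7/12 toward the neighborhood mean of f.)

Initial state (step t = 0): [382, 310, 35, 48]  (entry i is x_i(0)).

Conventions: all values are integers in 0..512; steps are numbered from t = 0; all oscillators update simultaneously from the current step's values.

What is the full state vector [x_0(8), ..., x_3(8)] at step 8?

Simulating step by step:
t=0: [382, 310, 35, 48]
t=1: [204, 234, 164, 170]
t=2: [365, 377, 348, 351]
t=3: [281, 276, 288, 287]
t=4: [428, 430, 426, 426]
t=5: [157, 156, 158, 158]
t=6: [293, 292, 293, 293]
t=7: [409, 409, 409, 409]
t=8: [192, 192, 192, 192]

Answer: [192, 192, 192, 192]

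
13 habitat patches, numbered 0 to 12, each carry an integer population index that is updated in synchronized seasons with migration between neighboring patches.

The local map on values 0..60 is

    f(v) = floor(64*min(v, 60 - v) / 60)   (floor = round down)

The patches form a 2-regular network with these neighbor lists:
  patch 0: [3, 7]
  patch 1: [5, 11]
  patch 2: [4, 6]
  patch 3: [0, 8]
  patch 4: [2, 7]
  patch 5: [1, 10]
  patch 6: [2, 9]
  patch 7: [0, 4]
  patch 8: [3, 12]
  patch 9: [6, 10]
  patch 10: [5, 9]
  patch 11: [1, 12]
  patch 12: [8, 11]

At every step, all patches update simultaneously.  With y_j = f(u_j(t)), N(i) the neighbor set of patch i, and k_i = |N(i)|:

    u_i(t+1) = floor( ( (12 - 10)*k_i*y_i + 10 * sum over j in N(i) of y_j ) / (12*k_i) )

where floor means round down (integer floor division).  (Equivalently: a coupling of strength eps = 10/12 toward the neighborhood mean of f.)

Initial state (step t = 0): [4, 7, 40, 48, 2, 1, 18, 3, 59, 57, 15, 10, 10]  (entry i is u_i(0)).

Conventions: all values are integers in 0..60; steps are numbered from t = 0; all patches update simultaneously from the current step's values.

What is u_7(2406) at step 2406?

Answer: u_7(2406) = 4
Key observation: The state at step 13, [4, 4, 4, 4, 4, 4, 4, 4, 4, 4, 4, 4, 4], reappears at step 14: the system is in a cycle of period 1 from step 13 on.  Therefore the state at step 2406 equals the state at step 13 + ((2406 - 13) mod 1) = 13, which is [4, 4, 4, 4, 4, 4, 4, 4, 4, 4, 4, 4, 4].

Derivation:
t=0: [4, 7, 40, 48, 2, 1, 18, 3, 59, 57, 15, 10, 10]
t=1: [6, 5, 12, 4, 10, 9, 13, 3, 9, 15, 4, 8, 6]
t=2: [3, 7, 11, 6, 7, 5, 13, 7, 5, 9, 11, 5, 8]
t=3: [5, 5, 10, 4, 8, 8, 10, 5, 6, 11, 7, 7, 5]
t=4: [4, 7, 9, 5, 7, 6, 10, 6, 4, 8, 9, 5, 6]
t=5: [5, 5, 8, 4, 7, 7, 8, 5, 5, 9, 7, 6, 4]
t=6: [4, 6, 7, 4, 6, 6, 8, 5, 4, 7, 7, 4, 5]
t=7: [4, 5, 7, 4, 6, 6, 7, 5, 4, 7, 6, 5, 4]
t=8: [4, 5, 6, 4, 6, 5, 7, 5, 4, 6, 6, 4, 4]
t=9: [4, 4, 6, 4, 5, 5, 6, 5, 4, 6, 5, 4, 4]
t=10: [4, 4, 5, 4, 5, 4, 6, 4, 4, 5, 5, 4, 4]
t=11: [4, 4, 5, 4, 4, 4, 5, 4, 4, 5, 4, 4, 4]
t=12: [4, 4, 4, 4, 4, 4, 5, 4, 4, 4, 4, 4, 4]
t=13: [4, 4, 4, 4, 4, 4, 4, 4, 4, 4, 4, 4, 4]
t=14: [4, 4, 4, 4, 4, 4, 4, 4, 4, 4, 4, 4, 4]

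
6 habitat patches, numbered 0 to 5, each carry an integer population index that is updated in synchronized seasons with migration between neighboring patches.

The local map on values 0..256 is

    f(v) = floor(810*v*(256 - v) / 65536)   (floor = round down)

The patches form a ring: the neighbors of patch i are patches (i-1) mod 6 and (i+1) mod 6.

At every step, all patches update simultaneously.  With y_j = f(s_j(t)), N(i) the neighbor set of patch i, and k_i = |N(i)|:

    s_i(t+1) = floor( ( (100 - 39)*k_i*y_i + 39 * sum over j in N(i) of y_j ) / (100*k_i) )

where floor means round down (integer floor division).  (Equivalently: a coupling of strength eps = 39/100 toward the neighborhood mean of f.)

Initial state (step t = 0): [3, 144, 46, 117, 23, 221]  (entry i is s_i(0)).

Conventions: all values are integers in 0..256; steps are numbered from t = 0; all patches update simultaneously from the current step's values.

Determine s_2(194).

Simulating step by step:
t=0: [3, 144, 46, 117, 23, 221]
t=1: [62, 146, 150, 158, 97, 72]
t=2: [160, 187, 195, 191, 184, 165]
t=3: [182, 162, 150, 153, 165, 181]
t=4: [170, 185, 194, 192, 183, 170]
t=5: [176, 162, 151, 153, 165, 177]
t=6: [176, 186, 193, 192, 184, 174]
t=7: [171, 160, 152, 153, 163, 173]
t=8: [180, 188, 193, 192, 186, 179]
t=9: [167, 158, 151, 152, 160, 167]
t=10: [184, 190, 194, 193, 189, 184]
t=11: [161, 154, 149, 150, 156, 161]
t=12: [189, 193, 196, 195, 192, 189]
t=13: [154, 150, 146, 147, 151, 155]
t=14: [194, 196, 197, 197, 195, 193]
t=15: [147, 145, 143, 143, 146, 149]
t=16: [197, 198, 198, 198, 198, 197]
t=17: [142, 141, 141, 141, 141, 142]
t=18: [200, 200, 200, 200, 200, 200]
t=19: [138, 138, 138, 138, 138, 138]
t=20: [201, 201, 201, 201, 201, 201]
t=21: [136, 136, 136, 136, 136, 136]
t=22: [201, 201, 201, 201, 201, 201]

Answer: s_2(194) = 201
Key observation: The state at step 20, [201, 201, 201, 201, 201, 201], reappears at step 22: the system is in a cycle of period 2 from step 20 on.  Therefore the state at step 194 equals the state at step 20 + ((194 - 20) mod 2) = 20, which is [201, 201, 201, 201, 201, 201].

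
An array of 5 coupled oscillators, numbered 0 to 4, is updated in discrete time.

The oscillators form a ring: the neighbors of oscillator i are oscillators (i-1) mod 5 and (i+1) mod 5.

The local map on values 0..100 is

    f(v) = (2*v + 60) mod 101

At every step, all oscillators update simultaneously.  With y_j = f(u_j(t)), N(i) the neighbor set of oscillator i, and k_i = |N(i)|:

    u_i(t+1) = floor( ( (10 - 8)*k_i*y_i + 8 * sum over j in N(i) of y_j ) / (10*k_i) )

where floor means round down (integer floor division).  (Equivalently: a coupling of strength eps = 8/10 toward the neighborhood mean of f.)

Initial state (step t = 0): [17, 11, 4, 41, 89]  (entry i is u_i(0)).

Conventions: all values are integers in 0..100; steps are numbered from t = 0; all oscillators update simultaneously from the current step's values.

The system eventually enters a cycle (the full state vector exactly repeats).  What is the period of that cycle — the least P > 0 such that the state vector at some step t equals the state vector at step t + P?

Answer: 6
Key observation: The state at step 38, [71, 48, 71, 55, 55], reappears at step 44 — and no state repeats earlier — so the cycle the system enters has period 6.

Derivation:
t=0: [17, 11, 4, 41, 89]
t=1: [66, 81, 62, 49, 61]
t=2: [58, 73, 47, 77, 75]
t=3: [19, 52, 17, 26, 36]
t=4: [57, 89, 48, 52, 49]
t=5: [51, 58, 50, 57, 65]
t=6: [77, 63, 71, 73, 71]
t=7: [36, 21, 35, 0, 6]
t=8: [35, 24, 30, 52, 50]
t=9: [32, 20, 31, 43, 48]
t=10: [66, 37, 62, 39, 38]
t=11: [45, 76, 44, 54, 58]
t=12: [43, 40, 40, 62, 61]
t=13: [57, 41, 56, 64, 67]
t=14: [68, 65, 65, 83, 82]
t=15: [63, 91, 63, 49, 52]
t=16: [58, 76, 55, 70, 69]
t=17: [57, 59, 57, 86, 89]
t=18: [59, 73, 57, 49, 48]
t=19: [39, 60, 39, 62, 64]
t=20: [73, 45, 72, 66, 65]
t=21: [56, 12, 56, 54, 55]
t=22: [75, 73, 74, 69, 69]
t=23: [42, 6, 41, 60, 61]
t=24: [69, 48, 68, 64, 65]
t=25: [77, 87, 75, 91, 91]
t=26: [31, 14, 30, 27, 28]
t=27: [45, 33, 44, 16, 16]
t=28: [56, 43, 56, 74, 74]
t=29: [34, 65, 34, 32, 32]
t=30: [50, 39, 50, 24, 24]
t=31: [29, 54, 29, 27, 27]
t=32: [35, 27, 35, 14, 14]
t=33: [46, 25, 46, 64, 64]
t=34: [48, 42, 48, 72, 72]
t=35: [29, 52, 29, 23, 23]
t=36: [30, 26, 30, 9, 9]
t=37: [39, 17, 39, 54, 54]
t=38: [71, 48, 71, 55, 55]
t=39: [49, 11, 49, 41, 41]
t=40: [60, 62, 60, 47, 47]
t=41: [70, 79, 70, 63, 63]
t=42: [60, 82, 60, 90, 90]
t=43: [39, 67, 39, 54, 54]
t=44: [71, 48, 71, 55, 55]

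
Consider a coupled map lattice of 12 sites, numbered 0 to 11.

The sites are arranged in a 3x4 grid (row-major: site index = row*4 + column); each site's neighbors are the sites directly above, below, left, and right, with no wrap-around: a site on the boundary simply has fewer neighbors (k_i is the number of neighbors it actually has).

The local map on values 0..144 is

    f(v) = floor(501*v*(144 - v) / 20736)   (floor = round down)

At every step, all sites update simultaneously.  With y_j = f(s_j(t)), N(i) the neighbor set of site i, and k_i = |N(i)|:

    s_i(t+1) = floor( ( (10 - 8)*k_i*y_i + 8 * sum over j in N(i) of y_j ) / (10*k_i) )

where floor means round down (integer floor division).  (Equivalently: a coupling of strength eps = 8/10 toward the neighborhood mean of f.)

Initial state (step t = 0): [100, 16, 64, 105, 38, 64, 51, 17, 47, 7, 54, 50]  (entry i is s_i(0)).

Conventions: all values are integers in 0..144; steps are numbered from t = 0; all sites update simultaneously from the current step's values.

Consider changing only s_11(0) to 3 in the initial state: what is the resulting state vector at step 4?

Simulating step by step:
t=0: [100, 16, 64, 105, 38, 64, 51, 17, 47, 7, 54, 3]
t=1: [79, 103, 94, 89, 109, 81, 105, 69, 70, 97, 62, 69]
t=2: [102, 116, 107, 118, 117, 105, 116, 115, 105, 120, 113, 123]
t=3: [82, 94, 80, 84, 94, 79, 87, 73, 77, 88, 72, 78]
t=4: [114, 121, 118, 123, 121, 117, 123, 122, 117, 123, 121, 124]

Answer: [114, 121, 118, 123, 121, 117, 123, 122, 117, 123, 121, 124]
Key observation: This trace re-runs the system from the modified initial state.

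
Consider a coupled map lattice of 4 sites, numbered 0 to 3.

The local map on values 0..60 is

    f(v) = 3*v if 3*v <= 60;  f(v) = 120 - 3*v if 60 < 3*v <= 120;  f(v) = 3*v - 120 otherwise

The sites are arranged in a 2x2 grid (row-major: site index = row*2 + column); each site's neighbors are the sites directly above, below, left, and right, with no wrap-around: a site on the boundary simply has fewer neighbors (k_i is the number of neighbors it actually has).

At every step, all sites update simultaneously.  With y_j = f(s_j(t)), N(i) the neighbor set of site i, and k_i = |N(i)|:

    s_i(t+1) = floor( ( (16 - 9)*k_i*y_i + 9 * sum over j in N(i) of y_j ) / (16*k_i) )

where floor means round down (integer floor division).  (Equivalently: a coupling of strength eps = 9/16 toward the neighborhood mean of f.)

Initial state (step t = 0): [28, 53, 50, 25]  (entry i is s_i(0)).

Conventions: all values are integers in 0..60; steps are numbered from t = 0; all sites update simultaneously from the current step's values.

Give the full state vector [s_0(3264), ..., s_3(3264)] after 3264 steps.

Simulating step by step:
t=0: [28, 53, 50, 25]
t=1: [35, 39, 35, 39]
t=2: [11, 6, 11, 6]
t=3: [28, 22, 28, 22]
t=4: [41, 48, 41, 48]
t=5: [8, 18, 8, 18]
t=6: [32, 45, 32, 45]
t=7: [21, 17, 21, 17]
t=8: [55, 52, 55, 52]
t=9: [42, 38, 42, 38]
t=10: [6, 6, 6, 6]
t=11: [18, 18, 18, 18]
t=12: [54, 54, 54, 54]
t=13: [42, 42, 42, 42]
t=14: [6, 6, 6, 6]

Answer: [54, 54, 54, 54]
Key observation: The state at step 10, [6, 6, 6, 6], reappears at step 14: the system is in a cycle of period 4 from step 10 on.  Therefore the state at step 3264 equals the state at step 10 + ((3264 - 10) mod 4) = 12, which is [54, 54, 54, 54].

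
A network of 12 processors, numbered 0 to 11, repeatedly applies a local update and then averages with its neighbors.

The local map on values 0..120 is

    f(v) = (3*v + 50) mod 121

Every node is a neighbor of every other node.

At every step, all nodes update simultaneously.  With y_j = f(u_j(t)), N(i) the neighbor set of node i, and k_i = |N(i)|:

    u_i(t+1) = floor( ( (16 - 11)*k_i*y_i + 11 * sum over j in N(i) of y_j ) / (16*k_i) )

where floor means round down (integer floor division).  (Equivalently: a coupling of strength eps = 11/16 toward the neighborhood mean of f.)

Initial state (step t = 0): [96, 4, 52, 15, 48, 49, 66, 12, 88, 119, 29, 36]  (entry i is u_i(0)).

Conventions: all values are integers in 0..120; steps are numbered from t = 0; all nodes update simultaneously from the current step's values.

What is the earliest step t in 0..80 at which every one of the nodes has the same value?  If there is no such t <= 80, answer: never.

Answer: never
Key observation: The state at step 28 reappears at step 33 — the system is in a cycle of period 5 from step 28 on.  No step 0..33 is synchronized, and the cycle repeats forever, so no step up to 80 (or ever) has all nodes equal.

Derivation:
t=0: [96, 4, 52, 15, 48, 49, 66, 12, 88, 119, 29, 36]  (not all equal)
t=1: [70, 62, 68, 70, 65, 65, 48, 68, 64, 57, 50, 56]  (not all equal)
t=2: [37, 61, 36, 37, 33, 33, 51, 36, 33, 58, 52, 57]  (not all equal)
t=3: [55, 73, 54, 55, 52, 52, 65, 54, 52, 70, 66, 70]  (not all equal)
t=4: [67, 50, 66, 67, 64, 64, 44, 66, 64, 48, 45, 48]  (not all equal)
t=5: [26, 43, 25, 26, 23, 23, 39, 25, 23, 42, 39, 42]  (not all equal)
t=6: [41, 54, 40, 41, 69, 69, 51, 40, 69, 53, 51, 53]  (not all equal)
t=7: [55, 65, 54, 55, 46, 46, 62, 54, 46, 64, 62, 64]  (not all equal)
t=8: [73, 51, 73, 73, 67, 67, 79, 73, 67, 50, 79, 50]  (not all equal)
t=9: [35, 49, 35, 35, 31, 31, 40, 35, 31, 48, 40, 48]  (not all equal)
t=10: [41, 51, 41, 41, 38, 38, 44, 41, 38, 50, 44, 50]  (not all equal)
t=11: [56, 64, 56, 56, 54, 54, 58, 56, 54, 63, 58, 63]  (not all equal)
t=12: [93, 68, 93, 93, 91, 91, 94, 93, 91, 98, 94, 98]  (not all equal)
t=13: [83, 64, 83, 83, 81, 81, 84, 83, 81, 87, 84, 87]  (not all equal)
t=14: [54, 39, 54, 54, 52, 52, 54, 54, 52, 57, 54, 57]  (not all equal)
t=15: [88, 76, 88, 88, 86, 86, 88, 88, 86, 90, 88, 90]  (not all equal)
t=16: [69, 60, 69, 69, 67, 67, 69, 69, 67, 70, 69, 70]  (not all equal)
t=17: [20, 43, 20, 20, 18, 18, 20, 20, 18, 20, 20, 20]  (not all equal)
t=18: [105, 92, 105, 105, 104, 104, 105, 105, 104, 105, 105, 105]  (not all equal)
t=19: [29, 49, 29, 29, 58, 58, 29, 29, 58, 29, 29, 29]  (not all equal)
t=20: [36, 51, 36, 36, 57, 57, 36, 36, 57, 36, 36, 36]  (not all equal)
t=21: [51, 62, 51, 51, 67, 67, 51, 51, 67, 51, 51, 51]  (not all equal)
t=22: [70, 78, 70, 70, 52, 52, 70, 70, 52, 70, 70, 70]  (not all equal)
t=23: [32, 38, 32, 32, 48, 48, 32, 32, 48, 32, 32, 32]  (not all equal)
t=24: [35, 39, 35, 35, 47, 47, 35, 35, 47, 35, 35, 35]  (not all equal)
t=25: [41, 44, 41, 41, 50, 50, 41, 41, 50, 41, 41, 41]  (not all equal)
t=26: [57, 59, 57, 57, 64, 64, 57, 57, 64, 57, 57, 57]  (not all equal)
t=27: [81, 83, 81, 81, 56, 56, 81, 81, 56, 81, 81, 81]  (not all equal)
t=28: [60, 61, 60, 60, 71, 71, 60, 60, 71, 60, 60, 60]  (not all equal)
t=29: [92, 93, 92, 92, 70, 70, 92, 92, 70, 92, 92, 92]  (not all equal)
t=30: [71, 72, 71, 71, 55, 55, 71, 71, 55, 71, 71, 71]  (not all equal)
t=31: [34, 35, 34, 34, 53, 53, 34, 34, 53, 34, 34, 34]  (not all equal)
t=32: [41, 42, 41, 41, 56, 56, 41, 41, 56, 41, 41, 41]  (not all equal)
t=33: [60, 61, 60, 60, 71, 71, 60, 60, 71, 60, 60, 60]  (not all equal)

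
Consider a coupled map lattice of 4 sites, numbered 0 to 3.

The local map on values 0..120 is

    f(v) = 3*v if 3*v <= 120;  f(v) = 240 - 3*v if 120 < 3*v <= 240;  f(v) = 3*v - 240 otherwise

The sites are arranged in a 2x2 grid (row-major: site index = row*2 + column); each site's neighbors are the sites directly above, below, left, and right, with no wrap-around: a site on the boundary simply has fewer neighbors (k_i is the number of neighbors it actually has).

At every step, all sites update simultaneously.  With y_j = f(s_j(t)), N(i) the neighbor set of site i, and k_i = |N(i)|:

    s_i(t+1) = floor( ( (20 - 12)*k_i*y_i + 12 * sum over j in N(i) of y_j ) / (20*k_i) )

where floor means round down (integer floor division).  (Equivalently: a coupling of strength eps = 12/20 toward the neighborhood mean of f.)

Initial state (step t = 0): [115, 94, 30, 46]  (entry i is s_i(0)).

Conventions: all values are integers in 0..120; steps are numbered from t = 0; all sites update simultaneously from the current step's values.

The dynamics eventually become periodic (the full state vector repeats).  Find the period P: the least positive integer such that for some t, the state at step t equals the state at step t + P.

Simulating step by step:
t=0: [115, 94, 30, 46]
t=1: [81, 78, 98, 80]
t=2: [19, 3, 22, 18]
t=3: [45, 36, 59, 44]
t=4: [93, 107, 89, 94]
t=5: [48, 56, 35, 49]
t=6: [91, 85, 98, 90]
t=7: [33, 24, 40, 32]
t=8: [97, 87, 106, 96]
t=9: [50, 38, 60, 48]
t=10: [88, 101, 79, 90]
t=11: [29, 41, 17, 31]
t=12: [85, 100, 74, 87]
t=13: [29, 34, 18, 31]
t=14: [81, 94, 75, 84]
t=15: [18, 21, 10, 21]
t=16: [49, 60, 47, 53]
t=17: [84, 76, 91, 80]
t=18: [18, 8, 16, 13]
t=19: [43, 37, 47, 37]
t=20: [107, 111, 106, 107]
t=21: [83, 85, 79, 83]
t=22: [9, 11, 6, 9]
t=23: [26, 29, 23, 26]
t=24: [78, 81, 74, 78]
t=25: [8, 4, 10, 8]
t=26: [22, 19, 26, 22]
t=27: [66, 62, 70, 66]
t=28: [42, 46, 37, 42]
t=29: [109, 109, 112, 109]
t=30: [89, 87, 90, 89]
t=31: [26, 24, 28, 26]
t=32: [78, 75, 80, 78]
t=33: [6, 9, 3, 6]
t=34: [18, 21, 14, 18]
t=35: [53, 57, 49, 53]
t=36: [81, 76, 85, 81]
t=37: [9, 6, 7, 9]
t=38: [22, 23, 24, 22]
t=39: [68, 67, 68, 68]
t=40: [36, 37, 36, 36]
t=41: [108, 109, 108, 108]
t=42: [84, 85, 84, 84]
t=43: [12, 13, 12, 12]
t=44: [36, 37, 36, 36]

Answer: 4
Key observation: The state at step 40, [36, 37, 36, 36], reappears at step 44 — and no state repeats earlier — so the cycle the system enters has period 4.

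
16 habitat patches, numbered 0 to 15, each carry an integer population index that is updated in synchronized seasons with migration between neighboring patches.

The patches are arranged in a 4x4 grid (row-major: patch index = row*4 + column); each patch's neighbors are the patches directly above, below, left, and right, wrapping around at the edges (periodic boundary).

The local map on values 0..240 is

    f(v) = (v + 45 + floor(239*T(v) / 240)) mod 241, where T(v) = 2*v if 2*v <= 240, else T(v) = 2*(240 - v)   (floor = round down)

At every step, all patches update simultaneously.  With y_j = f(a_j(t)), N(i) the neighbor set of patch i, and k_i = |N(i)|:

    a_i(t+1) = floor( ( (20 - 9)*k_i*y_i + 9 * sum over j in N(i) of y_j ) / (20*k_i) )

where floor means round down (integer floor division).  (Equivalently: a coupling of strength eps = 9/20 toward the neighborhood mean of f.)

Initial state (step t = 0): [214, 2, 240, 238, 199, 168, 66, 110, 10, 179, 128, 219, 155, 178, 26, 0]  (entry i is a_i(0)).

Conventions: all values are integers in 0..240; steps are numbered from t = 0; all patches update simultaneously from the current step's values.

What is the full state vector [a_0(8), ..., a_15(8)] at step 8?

Simulating step by step:
t=0: [214, 2, 240, 238, 199, 168, 66, 110, 10, 179, 128, 219, 155, 178, 26, 0]
t=1: [72, 64, 48, 57, 90, 90, 50, 94, 83, 107, 117, 80, 103, 103, 106, 65]
t=2: [82, 173, 189, 177, 65, 110, 162, 105, 68, 112, 138, 83, 109, 128, 144, 186]
t=3: [92, 108, 105, 98, 165, 141, 121, 123, 66, 125, 130, 69, 106, 143, 131, 101]
t=4: [95, 123, 125, 105, 107, 141, 153, 131, 46, 135, 138, 52, 103, 139, 141, 101]
t=5: [106, 147, 148, 121, 131, 141, 138, 147, 165, 150, 149, 175, 120, 142, 140, 122]
t=6: [135, 135, 140, 151, 141, 141, 141, 138, 127, 133, 133, 121, 150, 142, 142, 153]
t=7: [143, 145, 141, 136, 144, 143, 143, 144, 151, 148, 149, 154, 137, 141, 141, 135]
t=8: [141, 139, 141, 144, 138, 139, 139, 138, 134, 135, 135, 133, 143, 141, 141, 144]

Answer: [141, 139, 141, 144, 138, 139, 139, 138, 134, 135, 135, 133, 143, 141, 141, 144]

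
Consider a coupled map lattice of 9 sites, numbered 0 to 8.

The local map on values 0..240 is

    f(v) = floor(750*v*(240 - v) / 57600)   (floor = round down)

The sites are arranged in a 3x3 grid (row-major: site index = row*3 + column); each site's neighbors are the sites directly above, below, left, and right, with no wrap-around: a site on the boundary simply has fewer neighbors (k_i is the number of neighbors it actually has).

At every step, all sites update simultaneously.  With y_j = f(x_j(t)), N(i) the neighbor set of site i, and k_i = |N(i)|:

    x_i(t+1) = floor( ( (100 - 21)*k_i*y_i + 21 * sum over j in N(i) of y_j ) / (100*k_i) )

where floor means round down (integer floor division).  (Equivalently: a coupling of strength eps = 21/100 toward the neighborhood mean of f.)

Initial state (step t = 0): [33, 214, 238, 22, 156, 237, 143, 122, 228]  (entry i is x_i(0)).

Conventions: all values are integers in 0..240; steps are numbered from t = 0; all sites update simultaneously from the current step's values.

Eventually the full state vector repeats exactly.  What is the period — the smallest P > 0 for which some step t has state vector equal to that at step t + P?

Simulating step by step:
t=0: [33, 214, 238, 22, 156, 237, 143, 122, 228]
t=1: [83, 75, 13, 79, 151, 21, 168, 174, 48]
t=2: [167, 153, 53, 165, 165, 69, 157, 149, 116]
t=3: [159, 168, 136, 161, 161, 154, 168, 175, 182]
t=4: [165, 160, 179, 164, 164, 169, 156, 149, 141]
t=5: [161, 163, 145, 162, 162, 157, 169, 174, 177]
t=6: [164, 164, 176, 163, 163, 167, 156, 150, 147]
t=7: [162, 160, 148, 163, 163, 158, 169, 174, 175]
t=8: [164, 166, 174, 162, 162, 166, 156, 150, 150]
t=9: [161, 158, 151, 164, 164, 159, 169, 173, 173]
t=10: [165, 167, 172, 161, 161, 165, 156, 151, 151]
t=11: [161, 158, 153, 165, 164, 161, 169, 173, 172]
t=12: [164, 167, 171, 161, 161, 164, 155, 151, 153]
t=13: [161, 158, 154, 165, 164, 162, 170, 173, 171]
t=14: [164, 167, 170, 160, 161, 163, 154, 151, 153]
t=15: [162, 158, 155, 166, 165, 163, 171, 173, 172]
t=16: [163, 167, 169, 159, 160, 162, 153, 151, 152]
t=17: [162, 158, 157, 167, 165, 164, 172, 173, 172]
t=18: [163, 167, 168, 158, 160, 161, 152, 151, 152]
t=19: [163, 158, 157, 167, 166, 165, 173, 173, 173]
t=20: [163, 167, 168, 157, 159, 160, 150, 150, 151]
t=21: [163, 158, 158, 168, 167, 166, 174, 174, 173]
t=22: [162, 166, 167, 156, 158, 158, 149, 149, 150]
t=23: [164, 159, 159, 169, 168, 167, 175, 175, 174]
t=24: [161, 165, 166, 155, 157, 157, 148, 148, 149]
t=25: [165, 161, 160, 170, 169, 168, 176, 176, 175]
t=26: [160, 164, 164, 154, 155, 156, 146, 146, 148]
t=27: [166, 162, 162, 171, 170, 170, 177, 177, 176]
t=28: [158, 162, 162, 152, 154, 154, 145, 145, 146]
t=29: [168, 164, 164, 173, 172, 171, 178, 178, 177]
t=30: [156, 160, 161, 150, 152, 153, 143, 143, 145]
t=31: [170, 166, 165, 174, 173, 172, 179, 179, 178]
t=32: [154, 158, 159, 148, 150, 151, 142, 142, 143]
t=33: [172, 168, 167, 176, 175, 174, 180, 180, 179]
t=34: [151, 156, 156, 146, 148, 149, 140, 140, 142]
t=35: [174, 170, 170, 177, 176, 176, 181, 181, 180]
t=36: [149, 153, 153, 144, 146, 146, 139, 139, 140]
t=37: [176, 173, 173, 179, 178, 177, 181, 181, 181]
t=38: [146, 149, 149, 142, 143, 144, 139, 139, 139]
t=39: [178, 176, 176, 180, 179, 179, 181, 181, 181]
t=40: [143, 145, 145, 140, 141, 142, 139, 139, 139]
t=41: [180, 179, 179, 181, 181, 180, 182, 181, 181]
t=42: [140, 141, 141, 138, 139, 140, 137, 138, 139]
t=43: [182, 181, 181, 182, 182, 181, 183, 182, 182]
t=44: [137, 138, 139, 136, 137, 138, 135, 136, 137]
t=45: [183, 182, 182, 183, 183, 182, 184, 183, 183]
t=46: [135, 136, 137, 134, 135, 136, 134, 134, 135]
t=47: [184, 183, 183, 184, 184, 183, 184, 184, 184]
t=48: [134, 134, 135, 134, 134, 134, 134, 134, 134]
t=49: [184, 184, 184, 184, 184, 184, 184, 184, 184]
t=50: [134, 134, 134, 134, 134, 134, 134, 134, 134]
t=51: [184, 184, 184, 184, 184, 184, 184, 184, 184]

Answer: 2
Key observation: The state at step 49, [184, 184, 184, 184, 184, 184, 184, 184, 184], reappears at step 51 — and no state repeats earlier — so the cycle the system enters has period 2.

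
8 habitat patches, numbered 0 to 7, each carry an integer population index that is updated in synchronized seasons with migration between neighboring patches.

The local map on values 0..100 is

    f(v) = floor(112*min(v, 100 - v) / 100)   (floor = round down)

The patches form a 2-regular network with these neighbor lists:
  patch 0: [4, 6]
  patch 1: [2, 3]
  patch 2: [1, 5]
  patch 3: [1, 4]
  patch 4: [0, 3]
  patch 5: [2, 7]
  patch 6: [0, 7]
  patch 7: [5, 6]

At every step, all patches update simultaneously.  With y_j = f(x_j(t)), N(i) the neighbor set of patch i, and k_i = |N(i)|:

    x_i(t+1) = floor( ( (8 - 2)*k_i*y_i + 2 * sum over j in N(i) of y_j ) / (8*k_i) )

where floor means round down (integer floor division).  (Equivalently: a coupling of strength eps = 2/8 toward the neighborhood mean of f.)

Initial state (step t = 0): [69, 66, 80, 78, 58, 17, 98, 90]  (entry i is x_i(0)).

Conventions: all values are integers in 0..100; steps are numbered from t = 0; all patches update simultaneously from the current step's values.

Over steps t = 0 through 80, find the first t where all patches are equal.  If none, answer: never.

Simulating step by step:
t=0: [69, 66, 80, 78, 58, 17, 98, 90]  (not all equal)
t=1: [31, 34, 23, 28, 42, 18, 7, 10]  (not all equal)
t=2: [32, 35, 26, 33, 43, 19, 10, 11]  (not all equal)
t=3: [33, 37, 29, 37, 44, 20, 14, 13]  (not all equal)
t=4: [35, 39, 31, 42, 46, 22, 17, 15]  (not all equal)
t=5: [38, 42, 33, 47, 49, 24, 21, 17]  (not all equal)
t=6: [41, 46, 36, 51, 52, 26, 24, 20]  (not all equal)
t=7: [43, 50, 40, 53, 52, 29, 27, 23]  (not all equal)
t=8: [46, 54, 44, 52, 52, 32, 31, 26]  (not all equal)
t=9: [49, 51, 47, 52, 52, 36, 35, 30]  (not all equal)
t=10: [52, 53, 50, 53, 53, 40, 40, 34]  (not all equal)
t=11: [51, 52, 54, 52, 52, 44, 44, 39]  (not all equal)
t=12: [53, 52, 51, 53, 53, 48, 48, 44]  (not all equal)
t=13: [52, 53, 53, 52, 52, 52, 52, 50]  (not all equal)
t=14: [53, 52, 52, 52, 53, 53, 53, 55]  (not all equal)
t=15: [52, 53, 52, 52, 52, 51, 51, 50]  (not all equal)
t=16: [53, 52, 53, 52, 53, 54, 54, 55]  (not all equal)
t=17: [51, 52, 52, 52, 52, 51, 51, 50]  (not all equal)
t=18: [53, 53, 53, 53, 53, 54, 54, 55]  (not all equal)
t=19: [51, 52, 51, 52, 52, 51, 51, 50]  (not all equal)
t=20: [53, 53, 53, 53, 53, 54, 54, 55]  (not all equal)

Answer: never
Key observation: The state at step 18 reappears at step 20 — the system is in a cycle of period 2 from step 18 on.  No step 0..20 is synchronized, and the cycle repeats forever, so no step up to 80 (or ever) has all patches equal.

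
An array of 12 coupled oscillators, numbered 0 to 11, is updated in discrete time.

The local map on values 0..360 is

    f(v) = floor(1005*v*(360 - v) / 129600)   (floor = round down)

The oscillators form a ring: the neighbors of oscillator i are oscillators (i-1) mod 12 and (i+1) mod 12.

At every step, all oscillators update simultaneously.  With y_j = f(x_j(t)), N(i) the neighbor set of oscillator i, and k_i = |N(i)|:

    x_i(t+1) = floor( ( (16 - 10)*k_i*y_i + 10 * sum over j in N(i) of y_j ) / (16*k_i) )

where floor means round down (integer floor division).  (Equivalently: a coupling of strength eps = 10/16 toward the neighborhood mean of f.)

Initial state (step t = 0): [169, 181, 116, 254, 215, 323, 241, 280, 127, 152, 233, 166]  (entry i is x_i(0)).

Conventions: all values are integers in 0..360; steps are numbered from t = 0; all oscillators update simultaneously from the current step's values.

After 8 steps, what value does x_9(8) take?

Simulating step by step:
t=0: [169, 181, 116, 254, 215, 323, 241, 280, 127, 152, 233, 166]
t=1: [250, 240, 225, 221, 184, 179, 166, 205, 216, 235, 240, 243]
t=2: [218, 223, 232, 241, 246, 250, 248, 245, 238, 230, 223, 218]
t=3: [238, 235, 229, 222, 217, 214, 215, 219, 224, 230, 235, 238]
t=4: [225, 227, 232, 236, 239, 241, 240, 238, 235, 231, 227, 225]
t=5: [234, 233, 230, 226, 224, 222, 223, 225, 227, 230, 233, 234]
t=6: [228, 229, 231, 233, 235, 236, 236, 235, 233, 231, 229, 228]
t=7: [232, 232, 230, 229, 227, 226, 226, 227, 229, 230, 232, 232]
t=8: [230, 230, 231, 232, 233, 234, 234, 233, 232, 231, 230, 230]

Answer: x_9(8) = 231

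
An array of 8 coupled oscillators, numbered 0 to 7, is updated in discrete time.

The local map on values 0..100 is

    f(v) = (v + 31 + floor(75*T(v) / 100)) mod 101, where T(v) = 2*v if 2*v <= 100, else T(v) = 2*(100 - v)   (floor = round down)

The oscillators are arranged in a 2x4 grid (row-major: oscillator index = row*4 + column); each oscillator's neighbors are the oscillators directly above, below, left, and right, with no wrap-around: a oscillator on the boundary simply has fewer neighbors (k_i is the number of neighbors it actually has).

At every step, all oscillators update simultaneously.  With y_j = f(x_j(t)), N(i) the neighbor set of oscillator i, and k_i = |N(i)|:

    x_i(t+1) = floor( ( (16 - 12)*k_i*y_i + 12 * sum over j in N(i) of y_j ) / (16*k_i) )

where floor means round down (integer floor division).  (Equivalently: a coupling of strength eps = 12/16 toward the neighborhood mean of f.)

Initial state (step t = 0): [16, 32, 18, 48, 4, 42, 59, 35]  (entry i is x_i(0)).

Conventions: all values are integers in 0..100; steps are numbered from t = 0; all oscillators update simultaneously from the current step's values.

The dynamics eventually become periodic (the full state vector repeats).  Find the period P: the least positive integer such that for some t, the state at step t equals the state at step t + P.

Answer: 1
Key observation: The state at step 30, [53, 53, 53, 53, 53, 53, 53, 53], reappears at step 31 — and no state repeats earlier — so the cycle the system enters has period 1.

Derivation:
t=0: [16, 32, 18, 48, 4, 42, 59, 35]
t=1: [36, 48, 46, 47, 50, 34, 44, 41]
t=2: [44, 32, 45, 40, 26, 40, 33, 40]
t=3: [49, 30, 23, 34, 50, 37, 28, 23]
t=4: [35, 41, 27, 69, 41, 20, 49, 27]
t=5: [28, 57, 56, 84, 44, 49, 82, 60]
t=6: [34, 38, 45, 47, 29, 45, 48, 41]
t=7: [13, 31, 41, 39, 21, 29, 41, 44]
t=8: [49, 26, 24, 33, 45, 31, 26, 32]
t=9: [64, 61, 73, 40, 32, 60, 51, 43]
t=10: [34, 47, 44, 37, 39, 40, 46, 40]
t=11: [31, 33, 38, 31, 23, 37, 36, 32]
t=12: [39, 16, 16, 14, 32, 35, 19, 12]
t=13: [37, 46, 71, 66, 19, 44, 56, 69]
t=14: [51, 37, 47, 45, 42, 53, 45, 48]
t=15: [34, 44, 38, 46, 48, 38, 48, 44]
t=16: [37, 26, 40, 35, 27, 41, 35, 45]
t=17: [78, 45, 40, 31, 44, 60, 30, 23]
t=18: [41, 40, 21, 46, 44, 34, 43, 26]
t=19: [34, 40, 48, 78, 27, 30, 57, 54]
t=20: [51, 25, 43, 48, 32, 46, 39, 47]
t=21: [52, 57, 51, 44, 39, 43, 39, 40]
t=22: [42, 49, 43, 41, 40, 35, 37, 32]
t=23: [39, 35, 35, 25, 27, 30, 21, 22]
t=24: [49, 16, 52, 61, 36, 50, 47, 87]
t=25: [47, 58, 55, 46, 45, 48, 48, 45]
t=26: [46, 50, 49, 46, 46, 48, 48, 46]
t=27: [48, 50, 50, 47, 46, 50, 49, 46]
t=28: [50, 53, 52, 49, 50, 51, 51, 48]
t=29: [54, 54, 53, 52, 54, 54, 53, 52]
t=30: [53, 53, 53, 53, 53, 53, 53, 53]
t=31: [53, 53, 53, 53, 53, 53, 53, 53]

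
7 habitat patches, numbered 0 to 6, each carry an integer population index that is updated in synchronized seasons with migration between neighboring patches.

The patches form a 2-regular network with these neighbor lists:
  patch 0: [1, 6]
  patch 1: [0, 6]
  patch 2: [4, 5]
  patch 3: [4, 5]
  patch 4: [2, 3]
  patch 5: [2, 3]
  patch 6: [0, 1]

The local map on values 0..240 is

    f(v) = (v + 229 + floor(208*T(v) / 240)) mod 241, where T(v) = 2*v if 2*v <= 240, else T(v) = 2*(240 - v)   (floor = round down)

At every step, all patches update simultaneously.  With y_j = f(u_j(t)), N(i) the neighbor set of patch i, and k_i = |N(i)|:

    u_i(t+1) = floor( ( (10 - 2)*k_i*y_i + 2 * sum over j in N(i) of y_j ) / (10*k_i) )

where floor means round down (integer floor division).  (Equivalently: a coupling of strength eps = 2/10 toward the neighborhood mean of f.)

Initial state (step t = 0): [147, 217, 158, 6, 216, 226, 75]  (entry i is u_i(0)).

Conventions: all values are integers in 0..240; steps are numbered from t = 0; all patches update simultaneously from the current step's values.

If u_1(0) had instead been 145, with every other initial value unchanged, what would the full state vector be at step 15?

Simulating step by step:
t=0: [147, 145, 158, 6, 216, 226, 75]
t=1: [68, 69, 61, 27, 8, 195, 165]
t=2: [160, 162, 126, 51, 28, 37, 68]
t=3: [57, 57, 71, 116, 70, 90, 147]
t=4: [134, 134, 186, 92, 167, 211, 72]
t=5: [76, 76, 25, 196, 58, 32, 160]
t=6: [180, 180, 66, 37, 124, 67, 75]
t=7: [47, 47, 158, 95, 83, 162, 160]
t=8: [108, 108, 63, 30, 176, 40, 59]
t=9: [52, 52, 141, 69, 49, 100, 127]
t=10: [123, 123, 61, 154, 120, 39, 81]
t=11: [85, 85, 140, 56, 80, 95, 181]
t=12: [201, 201, 69, 134, 184, 24, 68]
t=13: [30, 30, 148, 59, 46, 66, 141]
t=14: [68, 68, 71, 147, 110, 154, 61]
t=15: [171, 171, 155, 53, 61, 63, 157]

Answer: [171, 171, 155, 53, 61, 63, 157]
Key observation: This trace re-runs the system from the modified initial state.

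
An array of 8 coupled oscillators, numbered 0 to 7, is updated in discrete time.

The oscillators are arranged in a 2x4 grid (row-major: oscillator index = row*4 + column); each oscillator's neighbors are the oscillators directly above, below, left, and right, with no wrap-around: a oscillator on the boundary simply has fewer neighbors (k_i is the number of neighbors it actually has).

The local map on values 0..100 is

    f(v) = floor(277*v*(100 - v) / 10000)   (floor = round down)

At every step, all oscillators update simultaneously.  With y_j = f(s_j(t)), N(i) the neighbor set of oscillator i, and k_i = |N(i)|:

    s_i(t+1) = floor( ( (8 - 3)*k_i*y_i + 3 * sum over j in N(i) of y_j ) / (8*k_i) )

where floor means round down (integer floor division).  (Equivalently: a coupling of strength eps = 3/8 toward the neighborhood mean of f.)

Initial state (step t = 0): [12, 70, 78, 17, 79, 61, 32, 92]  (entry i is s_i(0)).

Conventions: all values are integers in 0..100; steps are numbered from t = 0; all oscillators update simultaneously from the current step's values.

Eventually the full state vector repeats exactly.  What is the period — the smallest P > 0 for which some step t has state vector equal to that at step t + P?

Simulating step by step:
t=0: [12, 70, 78, 17, 79, 61, 32, 92]
t=1: [37, 53, 49, 36, 45, 61, 54, 31]
t=2: [65, 67, 68, 63, 66, 66, 66, 61]
t=3: [62, 61, 60, 63, 62, 61, 62, 64]
t=4: [65, 65, 65, 64, 65, 65, 64, 63]
t=5: [63, 63, 63, 63, 63, 63, 63, 63]
t=6: [64, 64, 64, 64, 64, 64, 64, 64]
t=7: [63, 63, 63, 63, 63, 63, 63, 63]

Answer: 2
Key observation: The state at step 5, [63, 63, 63, 63, 63, 63, 63, 63], reappears at step 7 — and no state repeats earlier — so the cycle the system enters has period 2.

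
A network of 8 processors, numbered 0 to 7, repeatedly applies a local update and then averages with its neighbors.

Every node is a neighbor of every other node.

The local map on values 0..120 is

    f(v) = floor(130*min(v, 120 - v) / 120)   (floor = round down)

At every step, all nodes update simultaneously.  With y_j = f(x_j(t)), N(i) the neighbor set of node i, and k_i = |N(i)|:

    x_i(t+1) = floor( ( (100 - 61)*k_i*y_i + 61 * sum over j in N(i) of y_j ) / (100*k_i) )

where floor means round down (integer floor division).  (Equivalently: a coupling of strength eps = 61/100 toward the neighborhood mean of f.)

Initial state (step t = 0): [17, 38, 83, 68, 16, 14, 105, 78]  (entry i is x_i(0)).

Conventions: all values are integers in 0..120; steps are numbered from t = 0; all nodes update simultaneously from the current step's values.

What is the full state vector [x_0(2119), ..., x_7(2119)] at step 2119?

Simulating step by step:
t=0: [17, 38, 83, 68, 16, 14, 105, 78]
t=1: [27, 34, 33, 38, 26, 26, 26, 35]
t=2: [31, 33, 33, 35, 31, 31, 31, 34]
t=3: [33, 34, 34, 35, 33, 33, 33, 34]
t=4: [35, 35, 35, 36, 35, 35, 35, 35]
t=5: [37, 37, 37, 37, 37, 37, 37, 37]
t=6: [40, 40, 40, 40, 40, 40, 40, 40]
t=7: [43, 43, 43, 43, 43, 43, 43, 43]
t=8: [46, 46, 46, 46, 46, 46, 46, 46]
t=9: [49, 49, 49, 49, 49, 49, 49, 49]
t=10: [53, 53, 53, 53, 53, 53, 53, 53]
t=11: [57, 57, 57, 57, 57, 57, 57, 57]
t=12: [61, 61, 61, 61, 61, 61, 61, 61]
t=13: [63, 63, 63, 63, 63, 63, 63, 63]
t=14: [61, 61, 61, 61, 61, 61, 61, 61]

Answer: [63, 63, 63, 63, 63, 63, 63, 63]
Key observation: The state at step 12, [61, 61, 61, 61, 61, 61, 61, 61], reappears at step 14: the system is in a cycle of period 2 from step 12 on.  Therefore the state at step 2119 equals the state at step 12 + ((2119 - 12) mod 2) = 13, which is [63, 63, 63, 63, 63, 63, 63, 63].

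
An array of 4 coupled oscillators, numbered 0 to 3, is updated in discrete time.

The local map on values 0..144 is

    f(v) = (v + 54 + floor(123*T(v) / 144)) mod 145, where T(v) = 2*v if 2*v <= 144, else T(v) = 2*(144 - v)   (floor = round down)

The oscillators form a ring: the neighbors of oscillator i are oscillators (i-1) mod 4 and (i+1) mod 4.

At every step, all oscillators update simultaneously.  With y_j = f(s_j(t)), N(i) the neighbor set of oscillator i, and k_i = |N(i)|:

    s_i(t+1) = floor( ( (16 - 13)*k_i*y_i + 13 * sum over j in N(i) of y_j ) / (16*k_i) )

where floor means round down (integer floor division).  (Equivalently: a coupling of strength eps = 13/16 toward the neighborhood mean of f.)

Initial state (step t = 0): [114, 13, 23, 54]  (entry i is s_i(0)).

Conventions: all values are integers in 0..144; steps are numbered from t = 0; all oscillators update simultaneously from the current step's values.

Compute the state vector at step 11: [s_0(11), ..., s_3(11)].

Answer: [90, 90, 90, 90]

Derivation:
t=0: [114, 13, 23, 54]
t=1: [72, 93, 80, 87]
t=2: [93, 98, 92, 99]
t=3: [85, 88, 85, 88]
t=4: [92, 93, 92, 93]
t=5: [89, 89, 89, 89]
t=6: [91, 91, 91, 91]
t=7: [90, 90, 90, 90]
t=8: [91, 91, 91, 91]
t=9: [90, 90, 90, 90]
t=10: [91, 91, 91, 91]
t=11: [90, 90, 90, 90]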